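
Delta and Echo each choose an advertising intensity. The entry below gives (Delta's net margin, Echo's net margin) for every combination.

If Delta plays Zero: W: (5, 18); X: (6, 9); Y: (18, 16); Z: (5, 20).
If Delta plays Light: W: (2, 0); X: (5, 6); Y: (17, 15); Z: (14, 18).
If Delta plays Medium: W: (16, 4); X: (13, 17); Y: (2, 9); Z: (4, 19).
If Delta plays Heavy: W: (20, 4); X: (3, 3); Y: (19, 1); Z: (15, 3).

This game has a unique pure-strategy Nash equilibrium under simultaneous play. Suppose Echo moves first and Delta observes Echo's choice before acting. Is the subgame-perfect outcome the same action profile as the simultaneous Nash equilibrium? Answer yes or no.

Solve by backward induction (Echo leads).
- W → Delta plays Heavy (best of 5, 2, 16, 20); Echo gets 4.
- X → Delta plays Medium (best of 6, 5, 13, 3); Echo gets 17.
- Y → Delta plays Heavy (best of 18, 17, 2, 19); Echo gets 1.
- Z → Delta plays Heavy (best of 5, 14, 4, 15); Echo gets 3.
Among 4, 17, 1, 3, the best is 17 at X. Subgame-perfect outcome: (Medium, X) with payoffs (13, 17).
Now find the simultaneous Nash equilibrium.
Delta's best replies: W→Heavy; X→Medium; Y→Heavy; Z→Heavy.
Echo's best replies: Zero→Z; Light→Z; Medium→Z; Heavy→W.
The unique mutual best reply is (Heavy, W), giving (20, 4).
Sequential outcome (Medium, X) differs from the Nash profile (Heavy, W).

no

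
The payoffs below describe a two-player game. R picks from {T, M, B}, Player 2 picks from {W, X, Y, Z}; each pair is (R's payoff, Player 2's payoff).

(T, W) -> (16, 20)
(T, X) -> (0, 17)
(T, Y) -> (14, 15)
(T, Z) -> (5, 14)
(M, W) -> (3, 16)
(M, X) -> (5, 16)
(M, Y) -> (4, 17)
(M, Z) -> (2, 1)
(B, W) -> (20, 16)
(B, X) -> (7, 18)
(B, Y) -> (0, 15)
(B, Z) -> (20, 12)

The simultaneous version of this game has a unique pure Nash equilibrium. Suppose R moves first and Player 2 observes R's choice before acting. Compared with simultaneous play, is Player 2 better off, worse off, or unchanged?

better off

Solve by backward induction (R leads).
- T: Player 2 compares 20, 17, 15, 14 and picks W; R would get 16.
- M: Player 2 compares 16, 16, 17, 1 and picks Y; R would get 4.
- B: Player 2 compares 16, 18, 15, 12 and picks X; R would get 7.
Maximizing over 16, 4, 7, R chooses T. Subgame-perfect outcome: (T, W) with payoffs (16, 20).
Now find the simultaneous Nash equilibrium.
R's best replies: W→B; X→B; Y→T; Z→B.
Player 2's best replies: T→W; M→Y; B→X.
Only (B, X) has each player best-responding; Nash payoffs (7, 18).
Player 2 earns 20 sequentially versus 18 at the Nash outcome: better off.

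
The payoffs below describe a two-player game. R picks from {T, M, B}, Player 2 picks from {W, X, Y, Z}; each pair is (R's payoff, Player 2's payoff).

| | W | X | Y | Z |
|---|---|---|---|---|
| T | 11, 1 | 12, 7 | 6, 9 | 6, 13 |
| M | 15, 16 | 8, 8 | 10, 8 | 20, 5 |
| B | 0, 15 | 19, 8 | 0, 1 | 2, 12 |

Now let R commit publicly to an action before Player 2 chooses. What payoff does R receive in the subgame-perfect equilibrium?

15

Solve by backward induction (R leads).
- T → Player 2 plays Z (best of 1, 7, 9, 13); R gets 6.
- M → Player 2 plays W (best of 16, 8, 8, 5); R gets 15.
- B → Player 2 plays W (best of 15, 8, 1, 12); R gets 0.
Among 6, 15, 0, the best is 15 at M. Subgame-perfect outcome: (M, W) with payoffs (15, 16).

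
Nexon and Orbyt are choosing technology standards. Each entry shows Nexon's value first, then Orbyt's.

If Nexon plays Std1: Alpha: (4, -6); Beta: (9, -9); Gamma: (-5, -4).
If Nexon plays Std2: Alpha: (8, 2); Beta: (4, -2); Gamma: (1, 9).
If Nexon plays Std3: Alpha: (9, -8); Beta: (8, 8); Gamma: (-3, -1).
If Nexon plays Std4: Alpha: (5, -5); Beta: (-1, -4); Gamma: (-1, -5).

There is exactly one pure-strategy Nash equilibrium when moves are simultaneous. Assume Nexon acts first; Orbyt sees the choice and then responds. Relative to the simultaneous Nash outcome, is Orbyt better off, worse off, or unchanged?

worse off

Orbyt best-responds to each possible Nexon move:
- Std1: BR = Gamma, leader payoff -5.
- Std2: BR = Gamma, leader payoff 1.
- Std3: BR = Beta, leader payoff 8.
- Std4: BR = Beta, leader payoff -1.
Among -5, 1, 8, -1, the best is 8 at Std3. Subgame-perfect outcome: (Std3, Beta) with payoffs (8, 8).
For the simultaneous game, intersect best replies.
Nexon's best replies: Alpha→Std3; Beta→Std1; Gamma→Std2.
Orbyt's best replies: Std1→Gamma; Std2→Gamma; Std3→Beta; Std4→Beta.
The unique mutual best reply is (Std2, Gamma), giving (1, 9).
Orbyt earns 8 sequentially versus 9 at the Nash outcome: worse off.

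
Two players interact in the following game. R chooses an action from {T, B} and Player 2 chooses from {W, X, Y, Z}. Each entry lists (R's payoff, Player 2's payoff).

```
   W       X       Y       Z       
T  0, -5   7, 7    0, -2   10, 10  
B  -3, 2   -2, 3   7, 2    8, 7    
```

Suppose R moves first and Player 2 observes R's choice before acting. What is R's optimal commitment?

Backward induction with R moving first.
- T → Player 2 plays Z (best of -5, 7, -2, 10); R gets 10.
- B → Player 2 plays Z (best of 2, 3, 2, 7); R gets 8.
Maximizing over 10, 8, R chooses T. Subgame-perfect outcome: (T, Z) with payoffs (10, 10).

T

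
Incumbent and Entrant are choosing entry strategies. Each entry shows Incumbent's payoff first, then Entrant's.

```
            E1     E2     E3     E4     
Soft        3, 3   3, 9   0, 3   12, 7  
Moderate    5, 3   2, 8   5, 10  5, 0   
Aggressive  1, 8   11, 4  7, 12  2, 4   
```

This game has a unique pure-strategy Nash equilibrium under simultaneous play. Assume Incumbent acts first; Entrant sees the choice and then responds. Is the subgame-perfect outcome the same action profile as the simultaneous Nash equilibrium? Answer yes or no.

yes

Entrant best-responds to each possible Incumbent move:
- Soft → Entrant plays E2 (best of 3, 9, 3, 7); Incumbent gets 3.
- Moderate → Entrant plays E3 (best of 3, 8, 10, 0); Incumbent gets 5.
- Aggressive → Entrant plays E3 (best of 8, 4, 12, 4); Incumbent gets 7.
Maximizing over 3, 5, 7, Incumbent chooses Aggressive. Subgame-perfect outcome: (Aggressive, E3) with payoffs (7, 12).
Now find the simultaneous Nash equilibrium.
Incumbent's best replies: E1→Moderate; E2→Aggressive; E3→Aggressive; E4→Soft.
Entrant's best replies: Soft→E2; Moderate→E3; Aggressive→E3.
The unique mutual best reply is (Aggressive, E3), giving (7, 12).
Sequential outcome (Aggressive, E3) coincides with the Nash profile (Aggressive, E3).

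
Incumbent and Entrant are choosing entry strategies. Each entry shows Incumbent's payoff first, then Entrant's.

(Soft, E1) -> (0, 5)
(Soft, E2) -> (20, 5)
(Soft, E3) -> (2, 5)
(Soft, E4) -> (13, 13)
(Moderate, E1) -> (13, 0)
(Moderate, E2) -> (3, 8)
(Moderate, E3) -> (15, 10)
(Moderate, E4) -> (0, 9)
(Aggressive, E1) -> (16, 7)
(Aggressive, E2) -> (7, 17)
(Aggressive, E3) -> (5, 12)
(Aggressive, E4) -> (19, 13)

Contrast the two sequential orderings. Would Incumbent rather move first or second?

If Incumbent leads: Entrant's best replies are Soft→E4, Moderate→E3, Aggressive→E2; Incumbent's induced payoffs 13, 15, 7; outcome (Moderate, E3), payoffs (15, 10).
If Entrant leads: Incumbent's best replies are E1→Aggressive, E2→Soft, E3→Moderate, E4→Aggressive; Entrant's induced payoffs 7, 5, 10, 13; outcome (Aggressive, E4), payoffs (19, 13).
Incumbent gets 15 moving first and 19 moving second, so Incumbent prefers to move second.

second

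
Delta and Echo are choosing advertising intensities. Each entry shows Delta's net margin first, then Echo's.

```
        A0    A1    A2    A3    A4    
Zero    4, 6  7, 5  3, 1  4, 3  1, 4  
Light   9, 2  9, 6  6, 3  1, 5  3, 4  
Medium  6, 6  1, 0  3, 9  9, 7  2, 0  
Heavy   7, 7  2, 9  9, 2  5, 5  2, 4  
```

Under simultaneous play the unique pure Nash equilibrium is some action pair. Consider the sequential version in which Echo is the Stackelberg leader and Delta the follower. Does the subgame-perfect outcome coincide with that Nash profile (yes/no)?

no

Delta best-responds to each possible Echo move:
- A0: Delta compares 4, 9, 6, 7 and picks Light; Echo would get 2.
- A1: Delta compares 7, 9, 1, 2 and picks Light; Echo would get 6.
- A2: Delta compares 3, 6, 3, 9 and picks Heavy; Echo would get 2.
- A3: Delta compares 4, 1, 9, 5 and picks Medium; Echo would get 7.
- A4: Delta compares 1, 3, 2, 2 and picks Light; Echo would get 4.
Maximizing over 2, 6, 2, 7, 4, Echo chooses A3. Subgame-perfect outcome: (Medium, A3) with payoffs (9, 7).
Now find the simultaneous Nash equilibrium.
Delta's best replies: A0→Light; A1→Light; A2→Heavy; A3→Medium; A4→Light.
Echo's best replies: Zero→A0; Light→A1; Medium→A2; Heavy→A1.
The unique mutual best reply is (Light, A1), giving (9, 6).
Sequential outcome (Medium, A3) differs from the Nash profile (Light, A1).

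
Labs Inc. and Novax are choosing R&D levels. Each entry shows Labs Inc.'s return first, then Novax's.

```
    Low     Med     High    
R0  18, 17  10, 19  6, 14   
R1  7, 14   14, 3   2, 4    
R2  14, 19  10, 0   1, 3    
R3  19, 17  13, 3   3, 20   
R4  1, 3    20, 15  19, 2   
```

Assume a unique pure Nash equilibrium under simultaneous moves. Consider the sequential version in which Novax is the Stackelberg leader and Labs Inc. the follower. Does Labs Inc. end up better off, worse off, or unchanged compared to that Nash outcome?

Solve by backward induction (Novax leads).
- Low: BR = R3, leader payoff 17.
- Med: BR = R4, leader payoff 15.
- High: BR = R4, leader payoff 2.
Novax's induced payoffs are 17, 15, 2, so Novax commits to Low. Subgame-perfect outcome: (R3, Low) with payoffs (19, 17).
Now find the simultaneous Nash equilibrium.
Labs Inc.'s best replies: Low→R3; Med→R4; High→R4.
Novax's best replies: R0→Med; R1→Low; R2→Low; R3→High; R4→Med.
The unique mutual best reply is (R4, Med), giving (20, 15).
Labs Inc. earns 19 sequentially versus 20 at the Nash outcome: worse off.

worse off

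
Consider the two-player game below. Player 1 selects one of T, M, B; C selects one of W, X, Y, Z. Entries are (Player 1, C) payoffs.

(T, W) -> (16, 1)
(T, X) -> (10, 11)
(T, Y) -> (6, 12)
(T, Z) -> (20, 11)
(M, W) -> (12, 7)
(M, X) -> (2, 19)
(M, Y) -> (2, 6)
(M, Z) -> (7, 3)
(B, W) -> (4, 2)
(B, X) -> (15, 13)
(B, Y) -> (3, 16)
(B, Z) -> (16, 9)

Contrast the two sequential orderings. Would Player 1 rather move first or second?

second

If Player 1 leads: C's best replies are T→Y, M→X, B→Y; Player 1's induced payoffs 6, 2, 3; outcome (T, Y), payoffs (6, 12).
If C leads: Player 1's best replies are W→T, X→B, Y→T, Z→T; C's induced payoffs 1, 13, 12, 11; outcome (B, X), payoffs (15, 13).
Player 1 gets 6 moving first and 15 moving second, so Player 1 prefers to move second.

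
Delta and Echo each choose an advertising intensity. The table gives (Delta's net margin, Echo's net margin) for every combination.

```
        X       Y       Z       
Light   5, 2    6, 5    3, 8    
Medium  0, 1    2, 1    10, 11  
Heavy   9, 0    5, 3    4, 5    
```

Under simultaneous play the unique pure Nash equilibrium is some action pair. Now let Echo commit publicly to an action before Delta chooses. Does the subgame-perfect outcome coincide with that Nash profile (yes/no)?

yes

Delta best-responds to each possible Echo move:
- X: BR = Heavy, leader payoff 0.
- Y: BR = Light, leader payoff 5.
- Z: BR = Medium, leader payoff 11.
Echo's induced payoffs are 0, 5, 11, so Echo commits to Z. Subgame-perfect outcome: (Medium, Z) with payoffs (10, 11).
Under simultaneous play:
Delta's best replies: X→Heavy; Y→Light; Z→Medium.
Echo's best replies: Light→Z; Medium→Z; Heavy→Z.
The unique mutual best reply is (Medium, Z), giving (10, 11).
Sequential outcome (Medium, Z) coincides with the Nash profile (Medium, Z).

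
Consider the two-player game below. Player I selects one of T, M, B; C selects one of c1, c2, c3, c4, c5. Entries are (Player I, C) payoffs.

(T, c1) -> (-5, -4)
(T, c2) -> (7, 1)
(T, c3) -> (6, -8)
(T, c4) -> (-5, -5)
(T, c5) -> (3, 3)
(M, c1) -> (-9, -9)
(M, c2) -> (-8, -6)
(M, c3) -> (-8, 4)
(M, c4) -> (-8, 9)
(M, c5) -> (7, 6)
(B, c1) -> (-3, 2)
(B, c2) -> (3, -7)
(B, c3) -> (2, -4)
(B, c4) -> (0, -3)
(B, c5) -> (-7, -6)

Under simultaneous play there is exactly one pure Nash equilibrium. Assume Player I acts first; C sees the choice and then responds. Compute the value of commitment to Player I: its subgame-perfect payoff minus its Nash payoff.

Backward induction with Player I moving first.
- T: C compares -4, 1, -8, -5, 3 and picks c5; Player I would get 3.
- M: C compares -9, -6, 4, 9, 6 and picks c4; Player I would get -8.
- B: C compares 2, -7, -4, -3, -6 and picks c1; Player I would get -3.
Player I's induced payoffs are 3, -8, -3, so Player I commits to T. Subgame-perfect outcome: (T, c5) with payoffs (3, 3).
Under simultaneous play:
Player I's best replies: c1→B; c2→T; c3→T; c4→B; c5→M.
C's best replies: T→c5; M→c4; B→c1.
The unique mutual best reply is (B, c1), giving (-3, 2).
Player I's commitment gain: 3 − -3 = 6.

6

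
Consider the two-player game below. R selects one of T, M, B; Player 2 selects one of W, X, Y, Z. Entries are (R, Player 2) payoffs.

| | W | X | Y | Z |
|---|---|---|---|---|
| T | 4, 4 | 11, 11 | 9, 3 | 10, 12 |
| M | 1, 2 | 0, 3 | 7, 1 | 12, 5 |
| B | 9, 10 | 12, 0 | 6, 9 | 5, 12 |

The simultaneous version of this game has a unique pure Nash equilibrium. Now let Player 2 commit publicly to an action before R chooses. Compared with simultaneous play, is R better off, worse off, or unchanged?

Solve by backward induction (Player 2 leads).
- W: R compares 4, 1, 9 and picks B; Player 2 would get 10.
- X: R compares 11, 0, 12 and picks B; Player 2 would get 0.
- Y: R compares 9, 7, 6 and picks T; Player 2 would get 3.
- Z: R compares 10, 12, 5 and picks M; Player 2 would get 5.
Among 10, 0, 3, 5, the best is 10 at W. Subgame-perfect outcome: (B, W) with payoffs (9, 10).
For the simultaneous game, intersect best replies.
R's best replies: W→B; X→B; Y→T; Z→M.
Player 2's best replies: T→Z; M→Z; B→Z.
The unique mutual best reply is (M, Z), giving (12, 5).
R earns 9 sequentially versus 12 at the Nash outcome: worse off.

worse off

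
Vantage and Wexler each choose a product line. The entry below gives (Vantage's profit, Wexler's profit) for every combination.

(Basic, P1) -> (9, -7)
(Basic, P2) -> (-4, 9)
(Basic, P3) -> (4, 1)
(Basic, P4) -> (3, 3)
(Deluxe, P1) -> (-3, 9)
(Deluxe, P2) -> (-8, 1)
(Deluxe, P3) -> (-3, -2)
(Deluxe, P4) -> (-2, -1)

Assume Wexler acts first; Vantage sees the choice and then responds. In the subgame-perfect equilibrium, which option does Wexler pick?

P2

Work backward from Vantage's decision.
- P1: Vantage compares 9, -3 and picks Basic; Wexler would get -7.
- P2: Vantage compares -4, -8 and picks Basic; Wexler would get 9.
- P3: Vantage compares 4, -3 and picks Basic; Wexler would get 1.
- P4: Vantage compares 3, -2 and picks Basic; Wexler would get 3.
Maximizing over -7, 9, 1, 3, Wexler chooses P2. Subgame-perfect outcome: (Basic, P2) with payoffs (-4, 9).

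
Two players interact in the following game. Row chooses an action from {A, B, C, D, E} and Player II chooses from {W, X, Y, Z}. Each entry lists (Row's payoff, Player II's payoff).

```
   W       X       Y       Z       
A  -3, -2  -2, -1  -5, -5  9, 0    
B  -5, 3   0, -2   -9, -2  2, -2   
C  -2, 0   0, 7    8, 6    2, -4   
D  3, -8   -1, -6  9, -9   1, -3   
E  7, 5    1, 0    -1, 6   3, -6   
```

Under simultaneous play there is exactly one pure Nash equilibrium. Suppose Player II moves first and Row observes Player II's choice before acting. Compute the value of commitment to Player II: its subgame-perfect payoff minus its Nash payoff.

5

Backward induction with Player II moving first.
- W → Row plays E (best of -3, -5, -2, 3, 7); Player II gets 5.
- X → Row plays E (best of -2, 0, 0, -1, 1); Player II gets 0.
- Y → Row plays D (best of -5, -9, 8, 9, -1); Player II gets -9.
- Z → Row plays A (best of 9, 2, 2, 1, 3); Player II gets 0.
Maximizing over 5, 0, -9, 0, Player II chooses W. Subgame-perfect outcome: (E, W) with payoffs (7, 5).
Under simultaneous play:
Row's best replies: W→E; X→E; Y→D; Z→A.
Player II's best replies: A→Z; B→W; C→X; D→Z; E→Y.
Only (A, Z) has each player best-responding; Nash payoffs (9, 0).
Player II's commitment gain: 5 − 0 = 5.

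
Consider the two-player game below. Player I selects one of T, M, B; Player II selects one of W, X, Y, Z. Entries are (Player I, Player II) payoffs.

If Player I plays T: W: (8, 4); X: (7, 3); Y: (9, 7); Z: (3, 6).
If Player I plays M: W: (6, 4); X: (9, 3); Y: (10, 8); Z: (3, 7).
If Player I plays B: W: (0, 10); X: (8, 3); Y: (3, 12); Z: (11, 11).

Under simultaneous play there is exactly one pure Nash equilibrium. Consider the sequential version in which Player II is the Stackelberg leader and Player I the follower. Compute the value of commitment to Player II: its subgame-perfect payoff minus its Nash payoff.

Backward induction with Player II moving first.
- W → Player I plays T (best of 8, 6, 0); Player II gets 4.
- X → Player I plays M (best of 7, 9, 8); Player II gets 3.
- Y → Player I plays M (best of 9, 10, 3); Player II gets 8.
- Z → Player I plays B (best of 3, 3, 11); Player II gets 11.
Among 4, 3, 8, 11, the best is 11 at Z. Subgame-perfect outcome: (B, Z) with payoffs (11, 11).
Now find the simultaneous Nash equilibrium.
Player I's best replies: W→T; X→M; Y→M; Z→B.
Player II's best replies: T→Y; M→Y; B→Y.
Only (M, Y) has each player best-responding; Nash payoffs (10, 8).
Player II's commitment gain: 11 − 8 = 3.

3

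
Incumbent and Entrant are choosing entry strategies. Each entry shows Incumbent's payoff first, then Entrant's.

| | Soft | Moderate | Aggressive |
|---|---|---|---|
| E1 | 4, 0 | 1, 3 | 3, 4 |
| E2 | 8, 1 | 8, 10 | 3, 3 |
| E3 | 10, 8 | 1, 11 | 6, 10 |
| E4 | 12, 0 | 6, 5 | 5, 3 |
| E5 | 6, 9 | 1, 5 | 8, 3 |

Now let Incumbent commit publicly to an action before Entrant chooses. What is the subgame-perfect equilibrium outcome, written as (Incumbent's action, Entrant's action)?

Entrant best-responds to each possible Incumbent move:
- E1: BR = Aggressive, leader payoff 3.
- E2: BR = Moderate, leader payoff 8.
- E3: BR = Moderate, leader payoff 1.
- E4: BR = Moderate, leader payoff 6.
- E5: BR = Soft, leader payoff 6.
Maximizing over 3, 8, 1, 6, 6, Incumbent chooses E2. Subgame-perfect outcome: (E2, Moderate) with payoffs (8, 10).

(E2, Moderate)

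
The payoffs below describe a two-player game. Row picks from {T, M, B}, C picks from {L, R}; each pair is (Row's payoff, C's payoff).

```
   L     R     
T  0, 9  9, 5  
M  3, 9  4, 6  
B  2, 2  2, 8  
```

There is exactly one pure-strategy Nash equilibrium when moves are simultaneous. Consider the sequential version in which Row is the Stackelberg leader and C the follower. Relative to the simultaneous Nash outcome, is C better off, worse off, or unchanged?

unchanged

C best-responds to each possible Row move:
- T: C compares 9, 5 and picks L; Row would get 0.
- M: C compares 9, 6 and picks L; Row would get 3.
- B: C compares 2, 8 and picks R; Row would get 2.
Among 0, 3, 2, the best is 3 at M. Subgame-perfect outcome: (M, L) with payoffs (3, 9).
Under simultaneous play:
Row's best replies: L→M; R→T.
C's best replies: T→L; M→L; B→R.
Only (M, L) has each player best-responding; Nash payoffs (3, 9).
C earns 9 sequentially versus 9 at the Nash outcome: unchanged.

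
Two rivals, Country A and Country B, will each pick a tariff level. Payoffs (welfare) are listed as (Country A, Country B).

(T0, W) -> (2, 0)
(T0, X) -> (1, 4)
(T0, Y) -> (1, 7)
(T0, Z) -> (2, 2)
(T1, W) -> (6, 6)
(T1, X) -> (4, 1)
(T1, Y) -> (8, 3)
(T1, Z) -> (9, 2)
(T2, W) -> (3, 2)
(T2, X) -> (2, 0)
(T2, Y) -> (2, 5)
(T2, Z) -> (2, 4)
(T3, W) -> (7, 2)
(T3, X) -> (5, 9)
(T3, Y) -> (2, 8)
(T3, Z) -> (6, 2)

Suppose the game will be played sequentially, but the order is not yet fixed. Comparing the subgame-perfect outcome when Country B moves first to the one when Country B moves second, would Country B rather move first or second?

first

If Country A leads: Country B's best replies are T0→Y, T1→W, T2→Y, T3→X; Country A's induced payoffs 1, 6, 2, 5; outcome (T1, W), payoffs (6, 6).
If Country B leads: Country A's best replies are W→T3, X→T3, Y→T1, Z→T1; Country B's induced payoffs 2, 9, 3, 2; outcome (T3, X), payoffs (5, 9).
Country B gets 9 moving first and 6 moving second, so Country B prefers to move first.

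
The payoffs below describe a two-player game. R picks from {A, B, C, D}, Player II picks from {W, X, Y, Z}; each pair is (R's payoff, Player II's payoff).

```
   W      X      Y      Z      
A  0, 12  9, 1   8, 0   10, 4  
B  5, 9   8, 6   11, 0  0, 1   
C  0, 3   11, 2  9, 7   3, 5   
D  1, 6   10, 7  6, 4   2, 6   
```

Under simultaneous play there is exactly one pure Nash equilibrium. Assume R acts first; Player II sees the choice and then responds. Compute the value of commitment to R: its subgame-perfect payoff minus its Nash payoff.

Player II best-responds to each possible R move:
- A → Player II plays W (best of 12, 1, 0, 4); R gets 0.
- B → Player II plays W (best of 9, 6, 0, 1); R gets 5.
- C → Player II plays Y (best of 3, 2, 7, 5); R gets 9.
- D → Player II plays X (best of 6, 7, 4, 6); R gets 10.
Maximizing over 0, 5, 9, 10, R chooses D. Subgame-perfect outcome: (D, X) with payoffs (10, 7).
Under simultaneous play:
R's best replies: W→B; X→C; Y→B; Z→A.
Player II's best replies: A→W; B→W; C→Y; D→X.
The unique mutual best reply is (B, W), giving (5, 9).
R's commitment gain: 10 − 5 = 5.

5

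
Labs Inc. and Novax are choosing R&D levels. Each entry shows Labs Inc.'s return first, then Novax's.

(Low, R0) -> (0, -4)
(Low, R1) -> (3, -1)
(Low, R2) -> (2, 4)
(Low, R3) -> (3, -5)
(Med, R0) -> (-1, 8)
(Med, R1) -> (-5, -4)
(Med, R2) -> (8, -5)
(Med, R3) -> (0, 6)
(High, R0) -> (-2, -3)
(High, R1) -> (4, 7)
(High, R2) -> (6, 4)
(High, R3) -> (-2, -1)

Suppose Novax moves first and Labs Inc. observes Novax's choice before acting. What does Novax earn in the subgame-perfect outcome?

7

Backward induction with Novax moving first.
- R0: BR = Low, leader payoff -4.
- R1: BR = High, leader payoff 7.
- R2: BR = Med, leader payoff -5.
- R3: BR = Low, leader payoff -5.
Novax's induced payoffs are -4, 7, -5, -5, so Novax commits to R1. Subgame-perfect outcome: (High, R1) with payoffs (4, 7).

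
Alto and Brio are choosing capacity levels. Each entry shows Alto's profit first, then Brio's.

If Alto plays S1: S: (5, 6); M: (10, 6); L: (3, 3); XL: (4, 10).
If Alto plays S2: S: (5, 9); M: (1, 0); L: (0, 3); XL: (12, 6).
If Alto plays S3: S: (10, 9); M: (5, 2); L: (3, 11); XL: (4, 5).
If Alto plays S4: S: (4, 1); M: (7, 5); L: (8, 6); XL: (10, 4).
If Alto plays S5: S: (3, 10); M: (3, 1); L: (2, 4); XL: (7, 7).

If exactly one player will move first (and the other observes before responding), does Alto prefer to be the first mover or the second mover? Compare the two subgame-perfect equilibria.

second

If Alto leads: Brio's best replies are S1→XL, S2→S, S3→L, S4→L, S5→S; Alto's induced payoffs 4, 5, 3, 8, 3; outcome (S4, L), payoffs (8, 6).
If Brio leads: Alto's best replies are S→S3, M→S1, L→S4, XL→S2; Brio's induced payoffs 9, 6, 6, 6; outcome (S3, S), payoffs (10, 9).
Alto gets 8 moving first and 10 moving second, so Alto prefers to move second.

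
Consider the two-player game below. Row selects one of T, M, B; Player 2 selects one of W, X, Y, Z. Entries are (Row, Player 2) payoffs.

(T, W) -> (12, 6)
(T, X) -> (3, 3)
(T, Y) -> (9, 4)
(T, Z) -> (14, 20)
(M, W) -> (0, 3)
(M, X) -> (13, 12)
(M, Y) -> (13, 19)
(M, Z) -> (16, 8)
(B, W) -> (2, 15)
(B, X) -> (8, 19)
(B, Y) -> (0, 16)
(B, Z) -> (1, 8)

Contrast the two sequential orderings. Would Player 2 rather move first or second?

second

If Row leads: Player 2's best replies are T→Z, M→Y, B→X; Row's induced payoffs 14, 13, 8; outcome (T, Z), payoffs (14, 20).
If Player 2 leads: Row's best replies are W→T, X→M, Y→M, Z→M; Player 2's induced payoffs 6, 12, 19, 8; outcome (M, Y), payoffs (13, 19).
Player 2 gets 19 moving first and 20 moving second, so Player 2 prefers to move second.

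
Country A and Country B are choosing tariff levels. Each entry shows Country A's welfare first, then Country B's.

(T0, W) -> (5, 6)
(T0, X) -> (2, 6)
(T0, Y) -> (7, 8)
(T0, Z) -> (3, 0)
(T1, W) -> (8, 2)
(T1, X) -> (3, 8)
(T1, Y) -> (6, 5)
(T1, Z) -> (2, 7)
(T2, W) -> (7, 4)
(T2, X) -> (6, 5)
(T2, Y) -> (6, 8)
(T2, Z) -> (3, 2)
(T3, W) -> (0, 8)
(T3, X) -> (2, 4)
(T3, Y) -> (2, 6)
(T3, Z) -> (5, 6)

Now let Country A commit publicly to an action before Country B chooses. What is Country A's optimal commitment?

T0

Solve by backward induction (Country A leads).
- T0 → Country B plays Y (best of 6, 6, 8, 0); Country A gets 7.
- T1 → Country B plays X (best of 2, 8, 5, 7); Country A gets 3.
- T2 → Country B plays Y (best of 4, 5, 8, 2); Country A gets 6.
- T3 → Country B plays W (best of 8, 4, 6, 6); Country A gets 0.
Maximizing over 7, 3, 6, 0, Country A chooses T0. Subgame-perfect outcome: (T0, Y) with payoffs (7, 8).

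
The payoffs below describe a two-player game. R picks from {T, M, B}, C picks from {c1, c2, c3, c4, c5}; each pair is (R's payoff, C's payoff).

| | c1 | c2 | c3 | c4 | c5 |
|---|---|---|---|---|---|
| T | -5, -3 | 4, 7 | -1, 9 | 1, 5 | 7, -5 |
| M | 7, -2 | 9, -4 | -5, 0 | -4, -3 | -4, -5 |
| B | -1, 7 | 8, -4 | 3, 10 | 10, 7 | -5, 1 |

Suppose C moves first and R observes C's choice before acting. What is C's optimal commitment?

Solve by backward induction (C leads).
- c1 → R plays M (best of -5, 7, -1); C gets -2.
- c2 → R plays M (best of 4, 9, 8); C gets -4.
- c3 → R plays B (best of -1, -5, 3); C gets 10.
- c4 → R plays B (best of 1, -4, 10); C gets 7.
- c5 → R plays T (best of 7, -4, -5); C gets -5.
Among -2, -4, 10, 7, -5, the best is 10 at c3. Subgame-perfect outcome: (B, c3) with payoffs (3, 10).

c3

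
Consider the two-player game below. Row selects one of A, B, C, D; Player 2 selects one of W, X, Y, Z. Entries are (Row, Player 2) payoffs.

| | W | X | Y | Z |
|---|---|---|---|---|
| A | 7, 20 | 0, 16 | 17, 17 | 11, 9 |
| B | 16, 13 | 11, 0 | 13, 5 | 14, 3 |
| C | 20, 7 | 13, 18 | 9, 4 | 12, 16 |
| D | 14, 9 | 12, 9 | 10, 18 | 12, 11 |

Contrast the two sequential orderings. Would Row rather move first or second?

first

If Row leads: Player 2's best replies are A→W, B→W, C→X, D→Y; Row's induced payoffs 7, 16, 13, 10; outcome (B, W), payoffs (16, 13).
If Player 2 leads: Row's best replies are W→C, X→C, Y→A, Z→B; Player 2's induced payoffs 7, 18, 17, 3; outcome (C, X), payoffs (13, 18).
Row gets 16 moving first and 13 moving second, so Row prefers to move first.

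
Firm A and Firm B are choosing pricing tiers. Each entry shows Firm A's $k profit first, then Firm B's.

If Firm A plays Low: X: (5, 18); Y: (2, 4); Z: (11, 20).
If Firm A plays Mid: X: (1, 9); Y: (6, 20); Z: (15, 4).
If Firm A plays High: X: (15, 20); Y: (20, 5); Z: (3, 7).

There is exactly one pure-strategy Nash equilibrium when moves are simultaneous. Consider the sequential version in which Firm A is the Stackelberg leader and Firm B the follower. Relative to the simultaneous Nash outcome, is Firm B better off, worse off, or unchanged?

unchanged

Work backward from Firm B's decision.
- Low → Firm B plays Z (best of 18, 4, 20); Firm A gets 11.
- Mid → Firm B plays Y (best of 9, 20, 4); Firm A gets 6.
- High → Firm B plays X (best of 20, 5, 7); Firm A gets 15.
Among 11, 6, 15, the best is 15 at High. Subgame-perfect outcome: (High, X) with payoffs (15, 20).
Now find the simultaneous Nash equilibrium.
Firm A's best replies: X→High; Y→High; Z→Mid.
Firm B's best replies: Low→Z; Mid→Y; High→X.
The unique mutual best reply is (High, X), giving (15, 20).
Firm B earns 20 sequentially versus 20 at the Nash outcome: unchanged.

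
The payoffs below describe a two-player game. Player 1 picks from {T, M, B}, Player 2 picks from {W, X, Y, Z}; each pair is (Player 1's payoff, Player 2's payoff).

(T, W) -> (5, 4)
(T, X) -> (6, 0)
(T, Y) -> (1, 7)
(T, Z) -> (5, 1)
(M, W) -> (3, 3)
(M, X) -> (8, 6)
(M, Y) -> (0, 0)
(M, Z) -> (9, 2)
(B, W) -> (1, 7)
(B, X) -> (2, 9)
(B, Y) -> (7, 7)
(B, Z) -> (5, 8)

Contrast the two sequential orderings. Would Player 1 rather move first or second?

If Player 1 leads: Player 2's best replies are T→Y, M→X, B→X; Player 1's induced payoffs 1, 8, 2; outcome (M, X), payoffs (8, 6).
If Player 2 leads: Player 1's best replies are W→T, X→M, Y→B, Z→M; Player 2's induced payoffs 4, 6, 7, 2; outcome (B, Y), payoffs (7, 7).
Player 1 gets 8 moving first and 7 moving second, so Player 1 prefers to move first.

first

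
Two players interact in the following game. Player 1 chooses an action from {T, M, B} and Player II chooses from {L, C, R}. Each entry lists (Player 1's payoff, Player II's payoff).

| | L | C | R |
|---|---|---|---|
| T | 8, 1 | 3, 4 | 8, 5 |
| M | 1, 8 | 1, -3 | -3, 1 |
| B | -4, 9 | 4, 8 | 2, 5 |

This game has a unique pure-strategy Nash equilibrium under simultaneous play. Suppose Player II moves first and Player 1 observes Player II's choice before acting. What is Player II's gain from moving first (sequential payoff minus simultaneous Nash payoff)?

3

Solve by backward induction (Player II leads).
- L: BR = T, leader payoff 1.
- C: BR = B, leader payoff 8.
- R: BR = T, leader payoff 5.
Player II's induced payoffs are 1, 8, 5, so Player II commits to C. Subgame-perfect outcome: (B, C) with payoffs (4, 8).
Under simultaneous play:
Player 1's best replies: L→T; C→B; R→T.
Player II's best replies: T→R; M→L; B→L.
The unique mutual best reply is (T, R), giving (8, 5).
Player II's commitment gain: 8 − 5 = 3.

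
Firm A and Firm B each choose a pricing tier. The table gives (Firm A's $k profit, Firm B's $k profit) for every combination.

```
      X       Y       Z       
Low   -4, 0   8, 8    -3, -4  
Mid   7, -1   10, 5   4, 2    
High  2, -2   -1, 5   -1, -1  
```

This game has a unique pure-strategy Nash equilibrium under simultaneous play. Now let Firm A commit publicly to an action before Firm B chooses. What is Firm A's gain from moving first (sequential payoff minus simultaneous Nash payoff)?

Solve by backward induction (Firm A leads).
- Low → Firm B plays Y (best of 0, 8, -4); Firm A gets 8.
- Mid → Firm B plays Y (best of -1, 5, 2); Firm A gets 10.
- High → Firm B plays Y (best of -2, 5, -1); Firm A gets -1.
Among 8, 10, -1, the best is 10 at Mid. Subgame-perfect outcome: (Mid, Y) with payoffs (10, 5).
For the simultaneous game, intersect best replies.
Firm A's best replies: X→Mid; Y→Mid; Z→Mid.
Firm B's best replies: Low→Y; Mid→Y; High→Y.
The unique mutual best reply is (Mid, Y), giving (10, 5).
Firm A's commitment gain: 10 − 10 = 0.

0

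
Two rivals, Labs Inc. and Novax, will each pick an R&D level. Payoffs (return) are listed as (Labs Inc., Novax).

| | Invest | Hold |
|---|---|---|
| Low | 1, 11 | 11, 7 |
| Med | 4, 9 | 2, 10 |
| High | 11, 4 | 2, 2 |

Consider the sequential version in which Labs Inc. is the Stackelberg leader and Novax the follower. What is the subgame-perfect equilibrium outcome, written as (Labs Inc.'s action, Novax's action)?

(High, Invest)

Solve by backward induction (Labs Inc. leads).
- Low: BR = Invest, leader payoff 1.
- Med: BR = Hold, leader payoff 2.
- High: BR = Invest, leader payoff 11.
Maximizing over 1, 2, 11, Labs Inc. chooses High. Subgame-perfect outcome: (High, Invest) with payoffs (11, 4).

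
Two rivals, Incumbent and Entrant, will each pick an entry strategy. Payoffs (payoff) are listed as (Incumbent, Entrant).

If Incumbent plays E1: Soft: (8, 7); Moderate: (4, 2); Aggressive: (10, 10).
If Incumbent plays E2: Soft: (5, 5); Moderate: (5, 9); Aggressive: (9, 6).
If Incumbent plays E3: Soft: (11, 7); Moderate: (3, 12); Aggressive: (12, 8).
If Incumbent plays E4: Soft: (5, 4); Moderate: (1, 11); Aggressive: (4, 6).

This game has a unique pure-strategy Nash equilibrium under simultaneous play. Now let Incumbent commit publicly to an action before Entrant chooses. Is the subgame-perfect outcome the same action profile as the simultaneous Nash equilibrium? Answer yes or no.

no

Entrant best-responds to each possible Incumbent move:
- E1: Entrant compares 7, 2, 10 and picks Aggressive; Incumbent would get 10.
- E2: Entrant compares 5, 9, 6 and picks Moderate; Incumbent would get 5.
- E3: Entrant compares 7, 12, 8 and picks Moderate; Incumbent would get 3.
- E4: Entrant compares 4, 11, 6 and picks Moderate; Incumbent would get 1.
Among 10, 5, 3, 1, the best is 10 at E1. Subgame-perfect outcome: (E1, Aggressive) with payoffs (10, 10).
Now find the simultaneous Nash equilibrium.
Incumbent's best replies: Soft→E3; Moderate→E2; Aggressive→E3.
Entrant's best replies: E1→Aggressive; E2→Moderate; E3→Moderate; E4→Moderate.
The unique mutual best reply is (E2, Moderate), giving (5, 9).
Sequential outcome (E1, Aggressive) differs from the Nash profile (E2, Moderate).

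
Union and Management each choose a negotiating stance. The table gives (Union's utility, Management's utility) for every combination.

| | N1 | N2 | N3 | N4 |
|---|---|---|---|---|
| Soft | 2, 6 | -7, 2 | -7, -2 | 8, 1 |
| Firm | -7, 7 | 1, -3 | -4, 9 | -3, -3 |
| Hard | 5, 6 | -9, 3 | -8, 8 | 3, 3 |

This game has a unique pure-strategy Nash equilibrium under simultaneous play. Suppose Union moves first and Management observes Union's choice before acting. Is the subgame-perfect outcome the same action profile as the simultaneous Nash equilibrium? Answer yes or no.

no

Management best-responds to each possible Union move:
- Soft: BR = N1, leader payoff 2.
- Firm: BR = N3, leader payoff -4.
- Hard: BR = N3, leader payoff -8.
Union's induced payoffs are 2, -4, -8, so Union commits to Soft. Subgame-perfect outcome: (Soft, N1) with payoffs (2, 6).
Under simultaneous play:
Union's best replies: N1→Hard; N2→Firm; N3→Firm; N4→Soft.
Management's best replies: Soft→N1; Firm→N3; Hard→N3.
Only (Firm, N3) has each player best-responding; Nash payoffs (-4, 9).
Sequential outcome (Soft, N1) differs from the Nash profile (Firm, N3).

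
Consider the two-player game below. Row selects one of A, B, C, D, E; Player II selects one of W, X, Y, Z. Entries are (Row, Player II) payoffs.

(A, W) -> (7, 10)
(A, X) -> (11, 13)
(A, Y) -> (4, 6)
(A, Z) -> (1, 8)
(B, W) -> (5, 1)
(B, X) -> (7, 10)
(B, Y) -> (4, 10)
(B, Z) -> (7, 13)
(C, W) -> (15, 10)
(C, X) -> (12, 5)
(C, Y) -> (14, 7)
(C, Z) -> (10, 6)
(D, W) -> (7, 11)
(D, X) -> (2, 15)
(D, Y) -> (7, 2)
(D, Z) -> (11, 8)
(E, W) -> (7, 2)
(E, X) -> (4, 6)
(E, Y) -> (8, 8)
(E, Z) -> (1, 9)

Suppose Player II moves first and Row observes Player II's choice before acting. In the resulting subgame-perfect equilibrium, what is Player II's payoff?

Row best-responds to each possible Player II move:
- W: BR = C, leader payoff 10.
- X: BR = C, leader payoff 5.
- Y: BR = C, leader payoff 7.
- Z: BR = D, leader payoff 8.
Maximizing over 10, 5, 7, 8, Player II chooses W. Subgame-perfect outcome: (C, W) with payoffs (15, 10).

10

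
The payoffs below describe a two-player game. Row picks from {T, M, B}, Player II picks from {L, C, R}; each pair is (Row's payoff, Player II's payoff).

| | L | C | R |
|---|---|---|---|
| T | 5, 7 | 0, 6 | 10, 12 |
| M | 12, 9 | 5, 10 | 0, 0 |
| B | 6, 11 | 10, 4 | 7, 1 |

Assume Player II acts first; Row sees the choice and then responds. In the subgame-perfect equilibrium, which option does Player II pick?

Row best-responds to each possible Player II move:
- L: Row compares 5, 12, 6 and picks M; Player II would get 9.
- C: Row compares 0, 5, 10 and picks B; Player II would get 4.
- R: Row compares 10, 0, 7 and picks T; Player II would get 12.
Among 9, 4, 12, the best is 12 at R. Subgame-perfect outcome: (T, R) with payoffs (10, 12).

R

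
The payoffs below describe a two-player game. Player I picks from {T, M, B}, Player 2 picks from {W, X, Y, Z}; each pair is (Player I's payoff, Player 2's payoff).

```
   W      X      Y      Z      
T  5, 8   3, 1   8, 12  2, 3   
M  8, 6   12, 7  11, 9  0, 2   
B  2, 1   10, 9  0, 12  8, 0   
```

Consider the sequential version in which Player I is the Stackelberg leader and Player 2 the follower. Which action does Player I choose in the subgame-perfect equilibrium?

Backward induction with Player I moving first.
- T → Player 2 plays Y (best of 8, 1, 12, 3); Player I gets 8.
- M → Player 2 plays Y (best of 6, 7, 9, 2); Player I gets 11.
- B → Player 2 plays Y (best of 1, 9, 12, 0); Player I gets 0.
Player I's induced payoffs are 8, 11, 0, so Player I commits to M. Subgame-perfect outcome: (M, Y) with payoffs (11, 9).

M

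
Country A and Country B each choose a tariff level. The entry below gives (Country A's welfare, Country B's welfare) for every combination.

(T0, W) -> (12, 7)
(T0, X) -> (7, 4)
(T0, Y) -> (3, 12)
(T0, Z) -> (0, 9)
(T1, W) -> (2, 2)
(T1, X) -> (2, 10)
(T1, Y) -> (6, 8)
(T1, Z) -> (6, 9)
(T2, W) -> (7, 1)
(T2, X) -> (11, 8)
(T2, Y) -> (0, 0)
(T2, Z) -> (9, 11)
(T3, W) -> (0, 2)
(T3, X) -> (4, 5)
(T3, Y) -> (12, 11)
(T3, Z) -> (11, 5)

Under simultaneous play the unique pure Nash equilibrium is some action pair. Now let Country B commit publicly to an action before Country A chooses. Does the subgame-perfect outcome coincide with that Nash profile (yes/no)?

Backward induction with Country B moving first.
- W → Country A plays T0 (best of 12, 2, 7, 0); Country B gets 7.
- X → Country A plays T2 (best of 7, 2, 11, 4); Country B gets 8.
- Y → Country A plays T3 (best of 3, 6, 0, 12); Country B gets 11.
- Z → Country A plays T3 (best of 0, 6, 9, 11); Country B gets 5.
Among 7, 8, 11, 5, the best is 11 at Y. Subgame-perfect outcome: (T3, Y) with payoffs (12, 11).
For the simultaneous game, intersect best replies.
Country A's best replies: W→T0; X→T2; Y→T3; Z→T3.
Country B's best replies: T0→Y; T1→X; T2→Z; T3→Y.
The unique mutual best reply is (T3, Y), giving (12, 11).
Sequential outcome (T3, Y) coincides with the Nash profile (T3, Y).

yes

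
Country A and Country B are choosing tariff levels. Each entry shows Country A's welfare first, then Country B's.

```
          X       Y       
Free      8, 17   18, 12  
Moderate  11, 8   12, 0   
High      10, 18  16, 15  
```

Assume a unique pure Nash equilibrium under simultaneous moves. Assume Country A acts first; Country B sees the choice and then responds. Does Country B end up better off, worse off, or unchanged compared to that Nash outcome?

unchanged

Country B best-responds to each possible Country A move:
- Free: Country B compares 17, 12 and picks X; Country A would get 8.
- Moderate: Country B compares 8, 0 and picks X; Country A would get 11.
- High: Country B compares 18, 15 and picks X; Country A would get 10.
Country A's induced payoffs are 8, 11, 10, so Country A commits to Moderate. Subgame-perfect outcome: (Moderate, X) with payoffs (11, 8).
Now find the simultaneous Nash equilibrium.
Country A's best replies: X→Moderate; Y→Free.
Country B's best replies: Free→X; Moderate→X; High→X.
The unique mutual best reply is (Moderate, X), giving (11, 8).
Country B earns 8 sequentially versus 8 at the Nash outcome: unchanged.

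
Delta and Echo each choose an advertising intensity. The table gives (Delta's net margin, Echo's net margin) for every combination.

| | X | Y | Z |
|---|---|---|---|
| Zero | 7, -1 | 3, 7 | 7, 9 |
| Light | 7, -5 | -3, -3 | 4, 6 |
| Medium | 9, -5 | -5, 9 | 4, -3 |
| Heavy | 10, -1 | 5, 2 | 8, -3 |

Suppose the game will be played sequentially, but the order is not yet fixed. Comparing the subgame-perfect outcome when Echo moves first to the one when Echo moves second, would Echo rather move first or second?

second

If Delta leads: Echo's best replies are Zero→Z, Light→Z, Medium→Y, Heavy→Y; Delta's induced payoffs 7, 4, -5, 5; outcome (Zero, Z), payoffs (7, 9).
If Echo leads: Delta's best replies are X→Heavy, Y→Heavy, Z→Heavy; Echo's induced payoffs -1, 2, -3; outcome (Heavy, Y), payoffs (5, 2).
Echo gets 2 moving first and 9 moving second, so Echo prefers to move second.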